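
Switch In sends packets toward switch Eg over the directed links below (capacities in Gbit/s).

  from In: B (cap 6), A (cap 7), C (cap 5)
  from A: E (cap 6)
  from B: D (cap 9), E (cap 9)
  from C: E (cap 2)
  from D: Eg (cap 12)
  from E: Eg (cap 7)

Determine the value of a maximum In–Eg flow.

13

Augment In→A→E→Eg: bottleneck 6, flow now 6.
Augment In→B→D→Eg: bottleneck 6, flow now 12.
Augment In→C→E→Eg: bottleneck 1, flow now 13.
No augmenting path remains; maximum flow = 13.
In the residual graph, reachable from In: {In, A, C, E}.
Min-cut edges: In→B (6), E→Eg (7); capacity 6 + 7 = 13.
This cut is saturated, so no flow can exceed 13.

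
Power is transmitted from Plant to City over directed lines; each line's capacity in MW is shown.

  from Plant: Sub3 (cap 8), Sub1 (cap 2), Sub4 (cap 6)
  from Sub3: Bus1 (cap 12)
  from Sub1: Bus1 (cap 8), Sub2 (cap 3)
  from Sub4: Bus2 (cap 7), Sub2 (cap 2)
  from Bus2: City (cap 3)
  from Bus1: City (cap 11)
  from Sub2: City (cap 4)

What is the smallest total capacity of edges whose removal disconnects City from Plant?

Augment Plant→Sub3→Bus1→City: bottleneck 8, flow now 8.
Augment Plant→Sub1→Bus1→City: bottleneck 2, flow now 10.
Augment Plant→Sub4→Bus2→City: bottleneck 3, flow now 13.
Augment Plant→Sub4→Sub2→City: bottleneck 2, flow now 15.
No augmenting path remains; maximum flow = 15.
By max-flow min-cut, the minimum cut capacity equals the max flow.
In the residual graph, reachable from Plant: {Plant, Sub4, Bus2}.
Min-cut edges: Plant→Sub3 (8), Plant→Sub1 (2), Sub4→Sub2 (2), Bus2→City (3); capacity 8 + 2 + 2 + 3 = 15.

15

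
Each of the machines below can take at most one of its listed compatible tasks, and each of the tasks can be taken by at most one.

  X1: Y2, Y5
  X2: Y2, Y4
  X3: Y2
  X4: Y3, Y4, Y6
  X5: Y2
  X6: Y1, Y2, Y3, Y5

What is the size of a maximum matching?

5

Unit-capacity flow: source→left, listed edges, right→sink; max matching = max flow.
Augmenting path X1→Y2 (+1); matched 1.
Augmenting path X2→Y4 (+1); matched 2.
Augmenting path X4→Y3 (+1); matched 3.
Augmenting path X6→Y1 (+1); matched 4.
Augmenting path X3→Y2→X1→Y5 (+1); matched 5.
No augmenting path remains; maximum matching = 5.
König certificate: {X1, X2, X4, X6, Y2} is a vertex cover of size 5 (every listed pair touches it), so no matching can be larger.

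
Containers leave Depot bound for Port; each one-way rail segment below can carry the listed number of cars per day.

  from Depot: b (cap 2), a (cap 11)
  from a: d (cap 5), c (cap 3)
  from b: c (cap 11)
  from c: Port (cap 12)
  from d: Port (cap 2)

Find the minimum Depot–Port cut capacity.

Augment Depot→a→c→Port: bottleneck 3, flow now 3.
Augment Depot→a→d→Port: bottleneck 2, flow now 5.
Augment Depot→b→c→Port: bottleneck 2, flow now 7.
No augmenting path remains; maximum flow = 7.
By max-flow min-cut, the minimum cut capacity equals the max flow.
In the residual graph, reachable from Depot: {Depot, a, d}.
Min-cut edges: Depot→b (2), a→c (3), d→Port (2); capacity 2 + 3 + 2 = 7.

7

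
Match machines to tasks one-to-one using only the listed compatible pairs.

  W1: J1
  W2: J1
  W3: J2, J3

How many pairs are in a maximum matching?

2

Unit-capacity flow: source→left, listed edges, right→sink; max matching = max flow.
Augmenting path W1→J1 (+1); matched 1.
Augmenting path W3→J2 (+1); matched 2.
No augmenting path remains; maximum matching = 2.
König certificate: {W3, J1} is a vertex cover of size 2 (every listed pair touches it), so no matching can be larger.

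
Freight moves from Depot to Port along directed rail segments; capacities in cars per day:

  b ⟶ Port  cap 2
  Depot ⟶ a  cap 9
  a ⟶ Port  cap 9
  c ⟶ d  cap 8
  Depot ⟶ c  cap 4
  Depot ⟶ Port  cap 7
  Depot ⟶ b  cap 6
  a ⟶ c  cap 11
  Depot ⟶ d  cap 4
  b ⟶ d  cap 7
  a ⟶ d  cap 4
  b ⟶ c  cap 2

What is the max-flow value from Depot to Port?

Augment Depot→Port: bottleneck 7, flow now 7.
Augment Depot→a→Port: bottleneck 9, flow now 16.
Augment Depot→b→Port: bottleneck 2, flow now 18.
No augmenting path remains; maximum flow = 18.
In the residual graph, reachable from Depot: {Depot, b, c, d}.
Min-cut edges: Depot→a (9), Depot→Port (7), b→Port (2); capacity 9 + 7 + 2 = 18.
This cut is saturated, so no flow can exceed 18.

18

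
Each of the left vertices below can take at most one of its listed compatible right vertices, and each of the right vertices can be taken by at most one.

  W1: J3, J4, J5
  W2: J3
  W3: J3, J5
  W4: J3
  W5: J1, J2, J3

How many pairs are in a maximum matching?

Unit-capacity flow: source→left, listed edges, right→sink; max matching = max flow.
Augmenting path W1→J3 (+1); matched 1.
Augmenting path W3→J5 (+1); matched 2.
Augmenting path W5→J1 (+1); matched 3.
Augmenting path W2→J3→W1→J4 (+1); matched 4.
No augmenting path remains; maximum matching = 4.
König certificate: {W1, W3, W5, J3} is a vertex cover of size 4 (every listed pair touches it), so no matching can be larger.

4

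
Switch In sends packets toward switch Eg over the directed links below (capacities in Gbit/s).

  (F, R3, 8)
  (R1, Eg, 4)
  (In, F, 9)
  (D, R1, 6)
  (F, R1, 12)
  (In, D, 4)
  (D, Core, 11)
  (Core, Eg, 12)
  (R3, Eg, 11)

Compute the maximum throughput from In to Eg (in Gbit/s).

13

Augment In→F→R1→Eg: bottleneck 4, flow now 4.
Augment In→F→R3→Eg: bottleneck 5, flow now 9.
Augment In→D→Core→Eg: bottleneck 4, flow now 13.
No augmenting path remains; maximum flow = 13.
In the residual graph, reachable from In: {In}.
Min-cut edges: In→F (9), In→D (4); capacity 9 + 4 = 13.
This cut is saturated, so no flow can exceed 13.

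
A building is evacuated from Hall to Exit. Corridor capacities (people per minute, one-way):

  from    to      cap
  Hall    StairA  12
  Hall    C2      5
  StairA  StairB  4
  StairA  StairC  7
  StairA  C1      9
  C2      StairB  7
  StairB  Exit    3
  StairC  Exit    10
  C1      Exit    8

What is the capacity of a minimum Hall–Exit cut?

15

Augment Hall→StairA→StairB→Exit: bottleneck 3, flow now 3.
Augment Hall→StairA→StairC→Exit: bottleneck 7, flow now 10.
Augment Hall→StairA→C1→Exit: bottleneck 2, flow now 12.
Augment Hall→C2→StairB→StairA→C1→Exit: bottleneck 3, flow now 15. (uses reverse residual edge)
No augmenting path remains; maximum flow = 15.
By max-flow min-cut, the minimum cut capacity equals the max flow.
In the residual graph, reachable from Hall: {Hall, C2, StairB}.
Min-cut edges: Hall→StairA (12), StairB→Exit (3); capacity 12 + 3 = 15.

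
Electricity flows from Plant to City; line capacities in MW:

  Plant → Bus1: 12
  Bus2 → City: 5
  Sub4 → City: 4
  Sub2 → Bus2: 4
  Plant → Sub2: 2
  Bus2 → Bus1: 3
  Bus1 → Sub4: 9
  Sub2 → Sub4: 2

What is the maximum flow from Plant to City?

Augment Plant→Sub2→Sub4→City: bottleneck 2, flow now 2.
Augment Plant→Bus1→Sub4→City: bottleneck 2, flow now 4.
Augment Plant→Bus1→Sub4→Sub2→Bus2→City: bottleneck 2, flow now 6. (uses reverse residual edge)
No augmenting path remains; maximum flow = 6.
In the residual graph, reachable from Plant: {Plant, Bus1, Sub4}.
Min-cut edges: Plant→Sub2 (2), Sub4→City (4); capacity 2 + 4 = 6.
This cut is saturated, so no flow can exceed 6.

6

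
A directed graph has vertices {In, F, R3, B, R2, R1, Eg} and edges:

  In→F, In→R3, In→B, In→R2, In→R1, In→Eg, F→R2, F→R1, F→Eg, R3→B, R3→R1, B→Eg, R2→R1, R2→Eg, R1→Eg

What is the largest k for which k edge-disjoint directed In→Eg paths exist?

Assign every edge capacity 1; by Menger, the answer equals the max flow.
Path In→Eg (+1); total 1.
Path In→F→Eg (+1); total 2.
Path In→B→Eg (+1); total 3.
Path In→R2→Eg (+1); total 4.
Path In→R1→Eg (+1); total 5.
No residual In→Eg path; max flow = 5.
Certifying cut of size 5: {B→Eg, In→Eg, In→F, In→R2, R1→Eg}.

5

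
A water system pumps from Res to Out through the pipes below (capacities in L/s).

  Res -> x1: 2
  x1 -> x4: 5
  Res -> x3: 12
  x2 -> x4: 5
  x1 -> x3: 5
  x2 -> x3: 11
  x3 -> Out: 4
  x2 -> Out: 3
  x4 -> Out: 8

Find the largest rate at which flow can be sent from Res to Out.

6

Augment Res→x3→Out: bottleneck 4, flow now 4.
Augment Res→x1→x4→Out: bottleneck 2, flow now 6.
No augmenting path remains; maximum flow = 6.
In the residual graph, reachable from Res: {Res, x3}.
Min-cut edges: Res→x1 (2), x3→Out (4); capacity 2 + 4 = 6.
This cut is saturated, so no flow can exceed 6.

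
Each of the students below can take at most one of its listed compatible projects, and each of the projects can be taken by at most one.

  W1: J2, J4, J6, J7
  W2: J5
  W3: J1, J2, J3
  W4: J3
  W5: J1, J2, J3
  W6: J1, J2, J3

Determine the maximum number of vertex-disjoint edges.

Unit-capacity flow: source→left, listed edges, right→sink; max matching = max flow.
Augmenting path W1→J2 (+1); matched 1.
Augmenting path W2→J5 (+1); matched 2.
Augmenting path W3→J1 (+1); matched 3.
Augmenting path W4→J3 (+1); matched 4.
Augmenting path W5→J2→W1→J4 (+1); matched 5.
No augmenting path remains; maximum matching = 5.
König certificate: {W1, W2, J1, J2, J3} is a vertex cover of size 5 (every listed pair touches it), so no matching can be larger.

5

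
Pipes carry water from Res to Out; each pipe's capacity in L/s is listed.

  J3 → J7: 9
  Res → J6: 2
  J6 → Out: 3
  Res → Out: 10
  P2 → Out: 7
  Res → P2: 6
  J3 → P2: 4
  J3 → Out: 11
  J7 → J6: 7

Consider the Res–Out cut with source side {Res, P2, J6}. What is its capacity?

20

Edges leaving {Res, P2, J6}: Res→Out (10), P2→Out (7), J6→Out (3).
Cut capacity = 10 + 7 + 3 = 20.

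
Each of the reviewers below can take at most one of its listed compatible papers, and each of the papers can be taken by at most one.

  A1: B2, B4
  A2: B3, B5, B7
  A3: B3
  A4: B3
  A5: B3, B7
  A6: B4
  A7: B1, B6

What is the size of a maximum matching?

Unit-capacity flow: source→left, listed edges, right→sink; max matching = max flow.
Augmenting path A1→B2 (+1); matched 1.
Augmenting path A2→B3 (+1); matched 2.
Augmenting path A5→B7 (+1); matched 3.
Augmenting path A6→B4 (+1); matched 4.
Augmenting path A7→B1 (+1); matched 5.
Augmenting path A3→B3→A2→B5 (+1); matched 6.
No augmenting path remains; maximum matching = 6.
König certificate: {A1, A2, A5, A6, A7, B3} is a vertex cover of size 6 (every listed pair touches it), so no matching can be larger.

6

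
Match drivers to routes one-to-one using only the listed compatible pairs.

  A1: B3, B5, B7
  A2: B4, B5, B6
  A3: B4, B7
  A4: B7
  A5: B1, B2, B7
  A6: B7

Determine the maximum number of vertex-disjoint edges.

5

Unit-capacity flow: source→left, listed edges, right→sink; max matching = max flow.
Augmenting path A1→B3 (+1); matched 1.
Augmenting path A2→B4 (+1); matched 2.
Augmenting path A3→B7 (+1); matched 3.
Augmenting path A5→B1 (+1); matched 4.
Augmenting path A4→B7→A3→B4→A2→B5 (+1); matched 5.
No augmenting path remains; maximum matching = 5.
König certificate: {A1, A2, A3, A5, B7} is a vertex cover of size 5 (every listed pair touches it), so no matching can be larger.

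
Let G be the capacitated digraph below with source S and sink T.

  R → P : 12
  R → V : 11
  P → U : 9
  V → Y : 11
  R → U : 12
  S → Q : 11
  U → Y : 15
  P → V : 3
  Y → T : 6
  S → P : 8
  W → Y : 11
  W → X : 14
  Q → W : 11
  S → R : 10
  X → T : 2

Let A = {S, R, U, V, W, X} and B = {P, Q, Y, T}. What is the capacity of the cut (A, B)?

Edges leaving {S, R, U, V, W, X}: S→P (8), S→Q (11), R→P (12), U→Y (15), V→Y (11), W→Y (11), X→T (2).
Cut capacity = 8 + 11 + 12 + 15 + 11 + 11 + 2 = 70.

70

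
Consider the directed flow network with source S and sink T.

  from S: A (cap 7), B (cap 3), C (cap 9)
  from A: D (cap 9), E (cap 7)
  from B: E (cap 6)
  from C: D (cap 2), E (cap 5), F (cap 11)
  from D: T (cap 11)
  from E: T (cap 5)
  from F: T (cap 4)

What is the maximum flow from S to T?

Augment S→A→D→T: bottleneck 7, flow now 7.
Augment S→B→E→T: bottleneck 3, flow now 10.
Augment S→C→D→T: bottleneck 2, flow now 12.
Augment S→C→E→T: bottleneck 2, flow now 14.
Augment S→C→F→T: bottleneck 4, flow now 18.
No augmenting path remains; maximum flow = 18.
In the residual graph, reachable from S: {S, B, C, E, F}.
Min-cut edges: S→A (7), C→D (2), E→T (5), F→T (4); capacity 7 + 2 + 5 + 4 = 18.
This cut is saturated, so no flow can exceed 18.

18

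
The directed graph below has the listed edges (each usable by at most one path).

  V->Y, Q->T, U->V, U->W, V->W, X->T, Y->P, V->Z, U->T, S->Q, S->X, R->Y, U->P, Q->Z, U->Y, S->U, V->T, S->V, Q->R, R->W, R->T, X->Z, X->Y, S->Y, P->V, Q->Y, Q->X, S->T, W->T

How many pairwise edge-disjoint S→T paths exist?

Assign every edge capacity 1; by Menger, the answer equals the max flow.
Path S→T (+1); total 1.
Path S→Q→T (+1); total 2.
Path S→U→T (+1); total 3.
Path S→V→T (+1); total 4.
Path S→X→T (+1); total 5.
Path S→Y→P→V→W→T (+1); total 6.
No residual S→T path; max flow = 6.
Certifying cut of size 6: {S→Q, S→T, S→U, S→V, S→X, S→Y}.

6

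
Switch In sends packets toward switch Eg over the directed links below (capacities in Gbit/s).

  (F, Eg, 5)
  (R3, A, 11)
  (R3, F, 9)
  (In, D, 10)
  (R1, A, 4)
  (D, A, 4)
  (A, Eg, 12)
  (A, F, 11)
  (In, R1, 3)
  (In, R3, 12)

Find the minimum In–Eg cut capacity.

Augment In→R3→F→Eg: bottleneck 5, flow now 5.
Augment In→R3→A→Eg: bottleneck 7, flow now 12.
Augment In→R1→A→Eg: bottleneck 3, flow now 15.
Augment In→D→A→Eg: bottleneck 2, flow now 17.
No augmenting path remains; maximum flow = 17.
By max-flow min-cut, the minimum cut capacity equals the max flow.
In the residual graph, reachable from In: {In, R3, R1, D, F, A}.
Min-cut edges: F→Eg (5), A→Eg (12); capacity 5 + 12 = 17.

17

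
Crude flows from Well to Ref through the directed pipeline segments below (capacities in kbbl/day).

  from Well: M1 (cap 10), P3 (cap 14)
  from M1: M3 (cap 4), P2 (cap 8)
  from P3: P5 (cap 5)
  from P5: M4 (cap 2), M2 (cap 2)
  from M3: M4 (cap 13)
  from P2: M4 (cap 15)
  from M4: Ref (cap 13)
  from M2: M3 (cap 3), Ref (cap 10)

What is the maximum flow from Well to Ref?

Augment Well→M1→M3→M4→Ref: bottleneck 4, flow now 4.
Augment Well→M1→P2→M4→Ref: bottleneck 6, flow now 10.
Augment Well→P3→P5→M4→Ref: bottleneck 2, flow now 12.
Augment Well→P3→P5→M2→Ref: bottleneck 2, flow now 14.
No augmenting path remains; maximum flow = 14.
In the residual graph, reachable from Well: {Well, P3, P5}.
Min-cut edges: Well→M1 (10), P5→M4 (2), P5→M2 (2); capacity 10 + 2 + 2 = 14.
This cut is saturated, so no flow can exceed 14.

14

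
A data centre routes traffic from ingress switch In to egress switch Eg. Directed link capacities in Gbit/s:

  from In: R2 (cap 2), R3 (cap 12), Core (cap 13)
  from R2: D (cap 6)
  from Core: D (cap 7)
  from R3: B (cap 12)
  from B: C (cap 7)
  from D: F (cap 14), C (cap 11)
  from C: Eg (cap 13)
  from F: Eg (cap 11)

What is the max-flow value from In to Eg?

Augment In→R2→D→C→Eg: bottleneck 2, flow now 2.
Augment In→Core→D→C→Eg: bottleneck 7, flow now 9.
Augment In→R3→B→C→Eg: bottleneck 4, flow now 13.
Augment In→R3→B→C→D→F→Eg: bottleneck 3, flow now 16. (uses reverse residual edge)
No augmenting path remains; maximum flow = 16.
In the residual graph, reachable from In: {In, Core, R3, B}.
Min-cut edges: In→R2 (2), Core→D (7), B→C (7); capacity 2 + 7 + 7 = 16.
This cut is saturated, so no flow can exceed 16.

16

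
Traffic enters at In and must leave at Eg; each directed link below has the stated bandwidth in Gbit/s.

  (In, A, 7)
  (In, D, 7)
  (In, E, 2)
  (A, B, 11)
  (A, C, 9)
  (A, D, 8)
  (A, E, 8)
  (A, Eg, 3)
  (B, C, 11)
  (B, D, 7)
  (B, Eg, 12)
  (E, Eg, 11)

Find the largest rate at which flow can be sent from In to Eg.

9

Augment In→A→Eg: bottleneck 3, flow now 3.
Augment In→E→Eg: bottleneck 2, flow now 5.
Augment In→A→B→Eg: bottleneck 4, flow now 9.
No augmenting path remains; maximum flow = 9.
In the residual graph, reachable from In: {In, D}.
Min-cut edges: In→A (7), In→E (2); capacity 7 + 2 = 9.
This cut is saturated, so no flow can exceed 9.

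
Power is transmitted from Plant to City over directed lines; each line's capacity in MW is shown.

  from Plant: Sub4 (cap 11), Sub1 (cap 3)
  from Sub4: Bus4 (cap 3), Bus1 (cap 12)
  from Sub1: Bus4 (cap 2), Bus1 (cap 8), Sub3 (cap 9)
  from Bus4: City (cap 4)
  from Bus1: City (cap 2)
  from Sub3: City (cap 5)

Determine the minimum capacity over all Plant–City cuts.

8

Augment Plant→Sub4→Bus4→City: bottleneck 3, flow now 3.
Augment Plant→Sub4→Bus1→City: bottleneck 2, flow now 5.
Augment Plant→Sub1→Bus4→City: bottleneck 1, flow now 6.
Augment Plant→Sub1→Sub3→City: bottleneck 2, flow now 8.
No augmenting path remains; maximum flow = 8.
By max-flow min-cut, the minimum cut capacity equals the max flow.
In the residual graph, reachable from Plant: {Plant, Sub4, Bus1}.
Min-cut edges: Plant→Sub1 (3), Sub4→Bus4 (3), Bus1→City (2); capacity 3 + 3 + 2 = 8.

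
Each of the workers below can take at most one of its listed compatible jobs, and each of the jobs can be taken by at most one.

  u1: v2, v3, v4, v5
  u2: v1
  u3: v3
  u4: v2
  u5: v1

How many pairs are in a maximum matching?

4

Unit-capacity flow: source→left, listed edges, right→sink; max matching = max flow.
Augmenting path u1→v2 (+1); matched 1.
Augmenting path u2→v1 (+1); matched 2.
Augmenting path u3→v3 (+1); matched 3.
Augmenting path u4→v2→u1→v4 (+1); matched 4.
No augmenting path remains; maximum matching = 4.
König certificate: {u1, u3, u4, v1} is a vertex cover of size 4 (every listed pair touches it), so no matching can be larger.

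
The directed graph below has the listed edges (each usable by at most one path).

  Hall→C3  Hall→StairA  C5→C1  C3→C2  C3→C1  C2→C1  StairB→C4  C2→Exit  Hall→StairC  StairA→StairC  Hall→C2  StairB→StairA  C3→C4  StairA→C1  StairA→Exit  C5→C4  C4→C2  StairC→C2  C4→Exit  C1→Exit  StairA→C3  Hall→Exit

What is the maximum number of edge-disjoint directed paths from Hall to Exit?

Assign every edge capacity 1; by Menger, the answer equals the max flow.
Path Hall→Exit (+1); total 1.
Path Hall→StairA→Exit (+1); total 2.
Path Hall→C2→Exit (+1); total 3.
Path Hall→C3→C4→Exit (+1); total 4.
Path Hall→StairC→C2→C1→Exit (+1); total 5.
No residual Hall→Exit path; max flow = 5.
Certifying cut of size 5: {Hall→C2, Hall→C3, Hall→Exit, Hall→StairA, Hall→StairC}.

5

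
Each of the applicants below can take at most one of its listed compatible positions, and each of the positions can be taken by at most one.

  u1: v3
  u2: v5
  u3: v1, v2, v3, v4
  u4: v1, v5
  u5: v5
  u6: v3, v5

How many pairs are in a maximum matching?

4

Unit-capacity flow: source→left, listed edges, right→sink; max matching = max flow.
Augmenting path u1→v3 (+1); matched 1.
Augmenting path u2→v5 (+1); matched 2.
Augmenting path u3→v1 (+1); matched 3.
Augmenting path u4→v1→u3→v2 (+1); matched 4.
No augmenting path remains; maximum matching = 4.
König certificate: {u3, u4, v3, v5} is a vertex cover of size 4 (every listed pair touches it), so no matching can be larger.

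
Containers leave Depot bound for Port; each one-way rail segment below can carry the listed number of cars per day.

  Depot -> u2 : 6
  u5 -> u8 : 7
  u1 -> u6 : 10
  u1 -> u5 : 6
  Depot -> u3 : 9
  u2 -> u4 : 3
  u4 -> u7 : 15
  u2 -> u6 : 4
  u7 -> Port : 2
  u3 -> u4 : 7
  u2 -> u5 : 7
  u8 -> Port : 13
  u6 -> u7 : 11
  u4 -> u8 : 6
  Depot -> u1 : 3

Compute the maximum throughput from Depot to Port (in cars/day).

Augment Depot→u1→u5→u8→Port: bottleneck 3, flow now 3.
Augment Depot→u2→u4→u7→Port: bottleneck 2, flow now 5.
Augment Depot→u2→u4→u8→Port: bottleneck 1, flow now 6.
Augment Depot→u2→u5→u8→Port: bottleneck 3, flow now 9.
Augment Depot→u3→u4→u8→Port: bottleneck 5, flow now 14.
Augment Depot→u3→u4→u2→u5→u8→Port: bottleneck 1, flow now 15. (uses reverse residual edge)
No augmenting path remains; maximum flow = 15.
In the residual graph, reachable from Depot: {Depot, u1, u2, u3, u4, u5, u6, u7}.
Min-cut edges: u4→u8 (6), u5→u8 (7), u7→Port (2); capacity 6 + 7 + 2 = 15.
This cut is saturated, so no flow can exceed 15.

15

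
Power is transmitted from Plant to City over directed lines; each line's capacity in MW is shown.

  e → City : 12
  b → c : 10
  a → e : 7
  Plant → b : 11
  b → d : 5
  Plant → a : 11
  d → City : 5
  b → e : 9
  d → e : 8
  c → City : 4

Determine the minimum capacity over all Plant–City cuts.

18

Augment Plant→a→e→City: bottleneck 7, flow now 7.
Augment Plant→b→c→City: bottleneck 4, flow now 11.
Augment Plant→b→d→City: bottleneck 5, flow now 16.
Augment Plant→b→e→City: bottleneck 2, flow now 18.
No augmenting path remains; maximum flow = 18.
By max-flow min-cut, the minimum cut capacity equals the max flow.
In the residual graph, reachable from Plant: {Plant, a}.
Min-cut edges: Plant→b (11), a→e (7); capacity 11 + 7 = 18.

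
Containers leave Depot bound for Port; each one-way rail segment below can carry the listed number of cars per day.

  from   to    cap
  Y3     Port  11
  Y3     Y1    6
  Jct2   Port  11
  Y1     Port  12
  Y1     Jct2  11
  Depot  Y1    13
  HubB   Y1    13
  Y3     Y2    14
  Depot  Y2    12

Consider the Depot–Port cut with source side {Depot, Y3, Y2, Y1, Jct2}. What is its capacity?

34

Edges leaving {Depot, Y3, Y2, Y1, Jct2}: Y3→Port (11), Y1→Port (12), Jct2→Port (11).
Cut capacity = 11 + 12 + 11 = 34.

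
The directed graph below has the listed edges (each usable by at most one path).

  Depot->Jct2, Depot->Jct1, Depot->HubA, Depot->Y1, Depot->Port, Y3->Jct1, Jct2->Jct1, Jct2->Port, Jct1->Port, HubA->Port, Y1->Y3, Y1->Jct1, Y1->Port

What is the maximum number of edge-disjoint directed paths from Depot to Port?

5

Assign every edge capacity 1; by Menger, the answer equals the max flow.
Path Depot→Port (+1); total 1.
Path Depot→Jct2→Port (+1); total 2.
Path Depot→Jct1→Port (+1); total 3.
Path Depot→HubA→Port (+1); total 4.
Path Depot→Y1→Port (+1); total 5.
No residual Depot→Port path; max flow = 5.
Certifying cut of size 5: {Depot→HubA, Depot→Jct1, Depot→Jct2, Depot→Port, Depot→Y1}.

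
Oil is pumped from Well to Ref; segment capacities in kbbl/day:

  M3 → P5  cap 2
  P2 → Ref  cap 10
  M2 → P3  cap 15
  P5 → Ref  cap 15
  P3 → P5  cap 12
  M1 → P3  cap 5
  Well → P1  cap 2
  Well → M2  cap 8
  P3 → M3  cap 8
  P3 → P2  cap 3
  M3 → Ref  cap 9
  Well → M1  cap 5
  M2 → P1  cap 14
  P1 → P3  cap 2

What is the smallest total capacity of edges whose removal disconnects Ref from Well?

Augment Well→P1→P3→P2→Ref: bottleneck 2, flow now 2.
Augment Well→M1→P3→P2→Ref: bottleneck 1, flow now 3.
Augment Well→M1→P3→P5→Ref: bottleneck 4, flow now 7.
Augment Well→M2→P3→P5→Ref: bottleneck 8, flow now 15.
No augmenting path remains; maximum flow = 15.
By max-flow min-cut, the minimum cut capacity equals the max flow.
In the residual graph, reachable from Well: {Well}.
Min-cut edges: Well→P1 (2), Well→M1 (5), Well→M2 (8); capacity 2 + 5 + 8 = 15.

15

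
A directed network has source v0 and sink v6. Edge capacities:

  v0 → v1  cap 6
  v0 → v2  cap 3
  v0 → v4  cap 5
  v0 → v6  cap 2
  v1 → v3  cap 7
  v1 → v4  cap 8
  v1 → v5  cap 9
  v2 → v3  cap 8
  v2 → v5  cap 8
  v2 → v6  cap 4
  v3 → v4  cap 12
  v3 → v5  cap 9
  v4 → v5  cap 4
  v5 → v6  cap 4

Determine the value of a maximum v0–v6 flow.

Augment v0→v6: bottleneck 2, flow now 2.
Augment v0→v2→v6: bottleneck 3, flow now 5.
Augment v0→v1→v5→v6: bottleneck 4, flow now 9.
No augmenting path remains; maximum flow = 9.
In the residual graph, reachable from v0: {v0, v1, v3, v4, v5}.
Min-cut edges: v0→v2 (3), v0→v6 (2), v5→v6 (4); capacity 3 + 2 + 4 = 9.
This cut is saturated, so no flow can exceed 9.

9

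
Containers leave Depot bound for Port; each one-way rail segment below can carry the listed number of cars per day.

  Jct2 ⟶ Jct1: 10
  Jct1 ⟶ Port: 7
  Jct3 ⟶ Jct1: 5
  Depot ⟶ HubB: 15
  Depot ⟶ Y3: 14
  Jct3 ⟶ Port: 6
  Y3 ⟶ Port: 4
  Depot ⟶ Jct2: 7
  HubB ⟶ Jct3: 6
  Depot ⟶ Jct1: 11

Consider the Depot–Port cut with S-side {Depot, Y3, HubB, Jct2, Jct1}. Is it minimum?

Yes — it is a minimum cut (capacity 17).

Given cut capacity: 4 + 6 + 7 = 17.
Augment Depot→Y3→Port: bottleneck 4, flow now 4.
Augment Depot→Jct1→Port: bottleneck 7, flow now 11.
Augment Depot→HubB→Jct3→Port: bottleneck 6, flow now 17.
No augmenting path remains; maximum flow = 17.
Cut capacity 17 equals the max flow, so it is a minimum cut.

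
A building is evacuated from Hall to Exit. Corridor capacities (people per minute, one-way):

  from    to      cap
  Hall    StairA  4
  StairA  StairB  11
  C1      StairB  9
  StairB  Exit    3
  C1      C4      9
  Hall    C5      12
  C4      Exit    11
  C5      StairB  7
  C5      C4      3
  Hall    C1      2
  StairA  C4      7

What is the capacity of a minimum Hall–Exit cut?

12

Augment Hall→C1→StairB→Exit: bottleneck 2, flow now 2.
Augment Hall→C5→StairB→Exit: bottleneck 1, flow now 3.
Augment Hall→C5→C4→Exit: bottleneck 3, flow now 6.
Augment Hall→StairA→C4→Exit: bottleneck 4, flow now 10.
Augment Hall→C5→StairB→C1→C4→Exit: bottleneck 2, flow now 12. (uses reverse residual edge)
No augmenting path remains; maximum flow = 12.
By max-flow min-cut, the minimum cut capacity equals the max flow.
In the residual graph, reachable from Hall: {Hall, C5, StairB}.
Min-cut edges: Hall→C1 (2), Hall→StairA (4), C5→C4 (3), StairB→Exit (3); capacity 2 + 4 + 3 + 3 = 12.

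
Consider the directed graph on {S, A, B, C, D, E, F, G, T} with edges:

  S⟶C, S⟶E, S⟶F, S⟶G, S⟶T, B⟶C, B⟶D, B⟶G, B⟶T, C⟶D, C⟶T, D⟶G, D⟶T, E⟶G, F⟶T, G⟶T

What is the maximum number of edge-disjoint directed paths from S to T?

4

Assign every edge capacity 1; by Menger, the answer equals the max flow.
Path S→T (+1); total 1.
Path S→C→T (+1); total 2.
Path S→F→T (+1); total 3.
Path S→G→T (+1); total 4.
No residual S→T path; max flow = 4.
Certifying cut of size 4: {G→T, S→C, S→F, S→T}.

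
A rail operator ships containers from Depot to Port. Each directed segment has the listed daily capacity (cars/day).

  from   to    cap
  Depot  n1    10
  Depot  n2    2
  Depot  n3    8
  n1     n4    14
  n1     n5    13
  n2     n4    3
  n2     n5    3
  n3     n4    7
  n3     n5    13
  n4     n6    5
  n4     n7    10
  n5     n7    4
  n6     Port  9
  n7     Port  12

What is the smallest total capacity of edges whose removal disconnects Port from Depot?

17

Augment Depot→n1→n4→n6→Port: bottleneck 5, flow now 5.
Augment Depot→n1→n4→n7→Port: bottleneck 5, flow now 10.
Augment Depot→n2→n4→n7→Port: bottleneck 2, flow now 12.
Augment Depot→n3→n4→n7→Port: bottleneck 3, flow now 15.
Augment Depot→n3→n5→n7→Port: bottleneck 2, flow now 17.
No augmenting path remains; maximum flow = 17.
By max-flow min-cut, the minimum cut capacity equals the max flow.
In the residual graph, reachable from Depot: {Depot, n1, n2, n3, n4, n5, n7}.
Min-cut edges: n4→n6 (5), n7→Port (12); capacity 5 + 12 = 17.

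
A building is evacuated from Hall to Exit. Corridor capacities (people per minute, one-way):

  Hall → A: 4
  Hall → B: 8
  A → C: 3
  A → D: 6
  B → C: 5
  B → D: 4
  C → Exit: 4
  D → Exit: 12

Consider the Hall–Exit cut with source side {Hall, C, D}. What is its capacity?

Edges leaving {Hall, C, D}: Hall→A (4), Hall→B (8), C→Exit (4), D→Exit (12).
Cut capacity = 4 + 8 + 4 + 12 = 28.

28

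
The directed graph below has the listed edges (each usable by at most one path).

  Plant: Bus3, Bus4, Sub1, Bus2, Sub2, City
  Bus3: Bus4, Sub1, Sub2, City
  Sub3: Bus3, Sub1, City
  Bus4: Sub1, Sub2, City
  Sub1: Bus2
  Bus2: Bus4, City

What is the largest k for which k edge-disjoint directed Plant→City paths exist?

4

Assign every edge capacity 1; by Menger, the answer equals the max flow.
Path Plant→City (+1); total 1.
Path Plant→Bus3→City (+1); total 2.
Path Plant→Bus4→City (+1); total 3.
Path Plant→Bus2→City (+1); total 4.
No residual Plant→City path; max flow = 4.
Certifying cut of size 4: {Bus2→City, Bus4→City, Plant→Bus3, Plant→City}.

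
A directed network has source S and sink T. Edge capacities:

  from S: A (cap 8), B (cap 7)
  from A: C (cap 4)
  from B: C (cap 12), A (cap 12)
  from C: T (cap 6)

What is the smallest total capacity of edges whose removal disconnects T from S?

Augment S→A→C→T: bottleneck 4, flow now 4.
Augment S→B→C→T: bottleneck 2, flow now 6.
No augmenting path remains; maximum flow = 6.
By max-flow min-cut, the minimum cut capacity equals the max flow.
In the residual graph, reachable from S: {S, A, B, C}.
Min-cut edges: C→T (6); capacity 6 = 6.

6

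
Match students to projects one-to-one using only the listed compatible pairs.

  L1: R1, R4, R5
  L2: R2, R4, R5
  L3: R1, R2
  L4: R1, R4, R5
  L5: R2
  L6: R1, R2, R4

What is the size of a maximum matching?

Unit-capacity flow: source→left, listed edges, right→sink; max matching = max flow.
Augmenting path L1→R1 (+1); matched 1.
Augmenting path L2→R2 (+1); matched 2.
Augmenting path L4→R4 (+1); matched 3.
Augmenting path L3→R1→L1→R5 (+1); matched 4.
No augmenting path remains; maximum matching = 4.
König certificate: {R1, R2, R4, R5} is a vertex cover of size 4 (every listed pair touches it), so no matching can be larger.

4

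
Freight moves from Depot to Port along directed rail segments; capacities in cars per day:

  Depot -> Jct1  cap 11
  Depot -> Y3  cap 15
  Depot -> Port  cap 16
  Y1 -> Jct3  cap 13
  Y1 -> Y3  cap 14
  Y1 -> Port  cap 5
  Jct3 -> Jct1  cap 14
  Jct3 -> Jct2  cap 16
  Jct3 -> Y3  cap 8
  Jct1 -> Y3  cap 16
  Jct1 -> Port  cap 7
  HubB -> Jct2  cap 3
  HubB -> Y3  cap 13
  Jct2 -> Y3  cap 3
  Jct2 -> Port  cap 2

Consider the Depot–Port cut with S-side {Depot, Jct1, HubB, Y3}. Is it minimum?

No — its capacity is 26, but the minimum cut has capacity 23.

Given cut capacity: 16 + 7 + 3 = 26.
Augment Depot→Port: bottleneck 16, flow now 16.
Augment Depot→Jct1→Port: bottleneck 7, flow now 23.
No augmenting path remains; maximum flow = 23.
In the residual graph, reachable from Depot: {Depot, Jct1, Y3}.
Min-cut edges: Depot→Port (16), Jct1→Port (7); capacity 16 + 7 = 23.
Cut capacity 26 exceeds the max flow 23, so it is not minimum.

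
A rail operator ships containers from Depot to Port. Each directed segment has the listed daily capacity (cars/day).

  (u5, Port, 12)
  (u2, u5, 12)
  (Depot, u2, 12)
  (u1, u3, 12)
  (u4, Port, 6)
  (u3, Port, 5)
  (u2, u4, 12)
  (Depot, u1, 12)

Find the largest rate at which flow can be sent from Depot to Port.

Augment Depot→u1→u3→Port: bottleneck 5, flow now 5.
Augment Depot→u2→u4→Port: bottleneck 6, flow now 11.
Augment Depot→u2→u5→Port: bottleneck 6, flow now 17.
No augmenting path remains; maximum flow = 17.
In the residual graph, reachable from Depot: {Depot, u1, u3}.
Min-cut edges: Depot→u2 (12), u3→Port (5); capacity 12 + 5 = 17.
This cut is saturated, so no flow can exceed 17.

17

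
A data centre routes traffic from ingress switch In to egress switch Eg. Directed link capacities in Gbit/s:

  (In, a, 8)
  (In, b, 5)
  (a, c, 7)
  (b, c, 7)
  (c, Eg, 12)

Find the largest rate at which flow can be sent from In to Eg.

Augment In→a→c→Eg: bottleneck 7, flow now 7.
Augment In→b→c→Eg: bottleneck 5, flow now 12.
No augmenting path remains; maximum flow = 12.
In the residual graph, reachable from In: {In, a}.
Min-cut edges: In→b (5), a→c (7); capacity 5 + 7 = 12.
This cut is saturated, so no flow can exceed 12.

12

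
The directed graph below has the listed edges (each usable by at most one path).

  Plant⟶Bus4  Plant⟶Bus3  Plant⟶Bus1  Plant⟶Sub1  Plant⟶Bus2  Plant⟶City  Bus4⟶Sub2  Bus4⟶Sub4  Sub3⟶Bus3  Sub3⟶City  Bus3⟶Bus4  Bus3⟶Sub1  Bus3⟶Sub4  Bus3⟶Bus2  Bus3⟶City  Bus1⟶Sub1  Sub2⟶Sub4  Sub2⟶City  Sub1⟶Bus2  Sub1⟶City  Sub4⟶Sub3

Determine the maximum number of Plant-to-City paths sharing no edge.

Assign every edge capacity 1; by Menger, the answer equals the max flow.
Path Plant→City (+1); total 1.
Path Plant→Bus3→City (+1); total 2.
Path Plant→Sub1→City (+1); total 3.
Path Plant→Bus4→Sub2→City (+1); total 4.
No residual Plant→City path; max flow = 4.
Certifying cut of size 4: {Plant→Bus3, Plant→Bus4, Plant→City, Sub1→City}.

4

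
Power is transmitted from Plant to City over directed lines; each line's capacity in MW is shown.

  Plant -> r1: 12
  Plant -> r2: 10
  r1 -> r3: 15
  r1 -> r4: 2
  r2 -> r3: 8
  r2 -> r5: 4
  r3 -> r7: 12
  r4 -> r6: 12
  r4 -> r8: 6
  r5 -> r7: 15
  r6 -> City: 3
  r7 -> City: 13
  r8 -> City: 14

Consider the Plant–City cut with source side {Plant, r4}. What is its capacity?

40

Edges leaving {Plant, r4}: Plant→r1 (12), Plant→r2 (10), r4→r6 (12), r4→r8 (6).
Cut capacity = 12 + 10 + 12 + 6 = 40.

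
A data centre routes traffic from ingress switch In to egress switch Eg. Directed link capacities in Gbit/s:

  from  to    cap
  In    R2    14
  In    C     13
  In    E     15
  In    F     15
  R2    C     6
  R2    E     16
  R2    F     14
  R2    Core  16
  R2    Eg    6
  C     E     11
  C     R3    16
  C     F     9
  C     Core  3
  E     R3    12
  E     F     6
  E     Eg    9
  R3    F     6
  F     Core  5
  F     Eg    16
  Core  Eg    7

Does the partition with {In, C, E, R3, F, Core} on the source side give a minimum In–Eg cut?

Given cut capacity: 14 + 9 + 16 + 7 = 46.
Augment In→R2→Eg: bottleneck 6, flow now 6.
Augment In→E→Eg: bottleneck 9, flow now 15.
Augment In→F→Eg: bottleneck 15, flow now 30.
Augment In→R2→F→Eg: bottleneck 1, flow now 31.
Augment In→R2→Core→Eg: bottleneck 7, flow now 38.
No augmenting path remains; maximum flow = 38.
In the residual graph, reachable from In: {In, R2, C, E, R3, F, Core}.
Min-cut edges: R2→Eg (6), E→Eg (9), F→Eg (16), Core→Eg (7); capacity 6 + 9 + 16 + 7 = 38.
Cut capacity 46 exceeds the max flow 38, so it is not minimum.

No — its capacity is 46, but the minimum cut has capacity 38.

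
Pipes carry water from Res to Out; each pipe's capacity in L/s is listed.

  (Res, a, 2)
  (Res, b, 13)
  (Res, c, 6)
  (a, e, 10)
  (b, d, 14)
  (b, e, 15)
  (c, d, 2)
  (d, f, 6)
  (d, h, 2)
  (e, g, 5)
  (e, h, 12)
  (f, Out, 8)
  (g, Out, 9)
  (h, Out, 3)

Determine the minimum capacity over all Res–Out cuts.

Augment Res→a→e→g→Out: bottleneck 2, flow now 2.
Augment Res→b→d→f→Out: bottleneck 6, flow now 8.
Augment Res→b→d→h→Out: bottleneck 2, flow now 10.
Augment Res→b→e→g→Out: bottleneck 3, flow now 13.
Augment Res→b→e→h→Out: bottleneck 1, flow now 14.
No augmenting path remains; maximum flow = 14.
By max-flow min-cut, the minimum cut capacity equals the max flow.
In the residual graph, reachable from Res: {Res, a, b, c, d, e, h}.
Min-cut edges: d→f (6), e→g (5), h→Out (3); capacity 6 + 5 + 3 = 14.

14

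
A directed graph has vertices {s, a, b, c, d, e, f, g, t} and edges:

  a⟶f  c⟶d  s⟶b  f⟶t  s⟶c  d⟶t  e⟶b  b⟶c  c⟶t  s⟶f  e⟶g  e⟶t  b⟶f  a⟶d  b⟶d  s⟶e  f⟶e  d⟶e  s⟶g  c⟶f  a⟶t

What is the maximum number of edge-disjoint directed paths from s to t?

Assign every edge capacity 1; by Menger, the answer equals the max flow.
Path s→c→t (+1); total 1.
Path s→e→t (+1); total 2.
Path s→f→t (+1); total 3.
Path s→b→d→t (+1); total 4.
No residual s→t path; max flow = 4.
Certifying cut of size 4: {s→b, s→c, s→e, s→f}.

4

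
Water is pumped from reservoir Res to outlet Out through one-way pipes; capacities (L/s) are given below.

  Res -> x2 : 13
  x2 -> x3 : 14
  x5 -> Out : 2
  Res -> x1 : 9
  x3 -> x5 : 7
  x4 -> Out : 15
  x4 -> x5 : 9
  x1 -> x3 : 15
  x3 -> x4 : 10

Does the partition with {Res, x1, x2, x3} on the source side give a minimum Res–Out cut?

No — its capacity is 17, but the minimum cut has capacity 12.

Given cut capacity: 10 + 7 = 17.
Augment Res→x1→x3→x4→Out: bottleneck 9, flow now 9.
Augment Res→x2→x3→x4→Out: bottleneck 1, flow now 10.
Augment Res→x2→x3→x5→Out: bottleneck 2, flow now 12.
No augmenting path remains; maximum flow = 12.
In the residual graph, reachable from Res: {Res, x1, x2, x3, x5}.
Min-cut edges: x3→x4 (10), x5→Out (2); capacity 10 + 2 = 12.
Cut capacity 17 exceeds the max flow 12, so it is not minimum.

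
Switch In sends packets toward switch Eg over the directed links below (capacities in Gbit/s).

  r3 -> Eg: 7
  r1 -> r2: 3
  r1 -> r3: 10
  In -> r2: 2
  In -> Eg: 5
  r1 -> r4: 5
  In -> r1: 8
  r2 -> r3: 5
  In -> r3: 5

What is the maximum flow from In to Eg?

Augment In→Eg: bottleneck 5, flow now 5.
Augment In→r3→Eg: bottleneck 5, flow now 10.
Augment In→r1→r3→Eg: bottleneck 2, flow now 12.
No augmenting path remains; maximum flow = 12.
In the residual graph, reachable from In: {In, r1, r2, r3, r4}.
Min-cut edges: In→Eg (5), r3→Eg (7); capacity 5 + 7 = 12.
This cut is saturated, so no flow can exceed 12.

12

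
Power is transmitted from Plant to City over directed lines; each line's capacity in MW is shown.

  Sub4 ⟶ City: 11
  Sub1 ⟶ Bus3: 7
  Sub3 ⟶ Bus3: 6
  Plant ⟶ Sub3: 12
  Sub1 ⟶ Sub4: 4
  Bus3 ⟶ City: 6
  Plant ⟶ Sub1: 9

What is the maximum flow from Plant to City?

Augment Plant→Sub1→Sub4→City: bottleneck 4, flow now 4.
Augment Plant→Sub1→Bus3→City: bottleneck 5, flow now 9.
Augment Plant→Sub3→Bus3→City: bottleneck 1, flow now 10.
No augmenting path remains; maximum flow = 10.
In the residual graph, reachable from Plant: {Plant, Sub1, Sub3, Bus3}.
Min-cut edges: Sub1→Sub4 (4), Bus3→City (6); capacity 4 + 6 = 10.
This cut is saturated, so no flow can exceed 10.

10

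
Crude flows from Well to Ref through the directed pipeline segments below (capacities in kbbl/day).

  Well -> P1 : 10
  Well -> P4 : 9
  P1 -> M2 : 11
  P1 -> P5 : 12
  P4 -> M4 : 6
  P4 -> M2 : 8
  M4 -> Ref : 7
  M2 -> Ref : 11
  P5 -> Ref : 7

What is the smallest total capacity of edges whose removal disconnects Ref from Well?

19

Augment Well→P1→M2→Ref: bottleneck 10, flow now 10.
Augment Well→P4→M4→Ref: bottleneck 6, flow now 16.
Augment Well→P4→M2→Ref: bottleneck 1, flow now 17.
Augment Well→P4→M2→P1→P5→Ref: bottleneck 2, flow now 19. (uses reverse residual edge)
No augmenting path remains; maximum flow = 19.
By max-flow min-cut, the minimum cut capacity equals the max flow.
In the residual graph, reachable from Well: {Well}.
Min-cut edges: Well→P1 (10), Well→P4 (9); capacity 10 + 9 = 19.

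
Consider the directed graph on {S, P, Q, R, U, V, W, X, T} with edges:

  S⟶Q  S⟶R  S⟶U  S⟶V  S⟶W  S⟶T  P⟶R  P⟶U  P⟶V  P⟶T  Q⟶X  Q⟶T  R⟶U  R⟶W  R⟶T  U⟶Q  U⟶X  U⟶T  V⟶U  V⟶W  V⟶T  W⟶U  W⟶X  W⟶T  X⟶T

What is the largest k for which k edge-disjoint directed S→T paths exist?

6

Assign every edge capacity 1; by Menger, the answer equals the max flow.
Path S→T (+1); total 1.
Path S→Q→T (+1); total 2.
Path S→R→T (+1); total 3.
Path S→U→T (+1); total 4.
Path S→V→T (+1); total 5.
Path S→W→T (+1); total 6.
No residual S→T path; max flow = 6.
Certifying cut of size 6: {S→Q, S→R, S→T, S→U, S→V, S→W}.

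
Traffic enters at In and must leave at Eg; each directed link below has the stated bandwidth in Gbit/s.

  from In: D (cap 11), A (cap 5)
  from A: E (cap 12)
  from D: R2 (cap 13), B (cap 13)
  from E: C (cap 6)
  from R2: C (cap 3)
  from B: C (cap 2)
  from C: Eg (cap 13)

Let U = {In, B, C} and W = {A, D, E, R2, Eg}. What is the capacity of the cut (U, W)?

Edges leaving {In, B, C}: In→A (5), In→D (11), C→Eg (13).
Cut capacity = 5 + 11 + 13 = 29.

29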